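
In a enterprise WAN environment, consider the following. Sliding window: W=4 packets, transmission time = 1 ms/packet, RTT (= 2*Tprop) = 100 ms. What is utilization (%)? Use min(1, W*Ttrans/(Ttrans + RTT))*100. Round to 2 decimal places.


Given: W = 4, Ttrans = 1 ms, RTT = 100 ms (= 2 * Tprop, Tprop = 50 ms)
Cycle time = Ttrans + RTT = 1 + 100 = 101 ms (first packet sent until its ACK returns)
W * Ttrans = 4 * 1 = 4 ms of sending per cycle
W * Ttrans / (Ttrans + RTT) = 4 / 101 = 0.039604
U = min(1, 0.039604) = 0.039604
U% = 3.96%

3.96


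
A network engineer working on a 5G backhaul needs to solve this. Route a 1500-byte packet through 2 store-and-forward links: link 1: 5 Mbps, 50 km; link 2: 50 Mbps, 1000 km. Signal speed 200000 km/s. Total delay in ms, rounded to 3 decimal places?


Packet = 1500 bytes = 12000 bits. Store-and-forward: sum (t_trans + t_prop) per link.
Link 1: t_trans = 12000/(5*10^6) s = 2.4000 ms; t_prop = 50/200000 s = 0.2500 ms; subtotal = 2.6500 ms
Link 2: t_trans = 12000/(50*10^6) s = 0.2400 ms; t_prop = 1000/200000 s = 5.0000 ms; subtotal = 5.2400 ms
End-to-end = 2.6500 + 5.2400 = 7.8900 ms -> 7.890 ms (3 dp)

7.890


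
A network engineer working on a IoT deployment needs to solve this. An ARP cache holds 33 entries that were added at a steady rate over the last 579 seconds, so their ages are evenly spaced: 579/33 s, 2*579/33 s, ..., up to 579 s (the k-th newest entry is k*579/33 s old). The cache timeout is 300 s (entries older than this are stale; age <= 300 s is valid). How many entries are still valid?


Ages are k * 579/33 s for k = 1..33 (spacing = 17.5455 s).
Entry k is valid iff k * 579/33 <= 300 iff k <= 33 * 300 / 579 = 17.0984
n_valid = floor(17.0984) = 17
(n_stale = 33 - 17 = 16)

17


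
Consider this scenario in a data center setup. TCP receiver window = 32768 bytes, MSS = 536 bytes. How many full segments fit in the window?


Given: RWND = 32768 bytes, MSS = 536 bytes
Full segments = floor(RWND / MSS)
Full segments = floor(32768 / 536)
Full segments = floor(61.1343) = 61

61


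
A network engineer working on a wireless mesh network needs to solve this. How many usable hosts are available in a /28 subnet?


Given: subnet mask /28
Host bits = 32 - 28 = 4
Total addresses = 2^4 = 16
Usable hosts = 16 - 2 (network + broadcast) = 14

14


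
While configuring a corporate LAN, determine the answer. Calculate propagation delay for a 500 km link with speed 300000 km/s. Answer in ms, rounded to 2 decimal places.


Given: distance = 500 km, speed = 300000 km/s
Delay = distance / speed = 500 / 300000 seconds
Delay in ms = 500 * 1000 / 300000
Delay = 1.6667 ms
Rounded to 2 dp = 1.67 ms

1.67


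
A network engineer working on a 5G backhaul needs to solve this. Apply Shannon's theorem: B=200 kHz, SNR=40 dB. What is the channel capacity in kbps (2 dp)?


Given: B = 200 kHz, SNR = 40 dB
SNR linear = 10^(40/10) = 10000
1 + SNR = 10001
log2(10001) = 13.2878566418
C = 200 * 1000 * 13.2878566418 = 2657571.3284 bps
C = 2657.571328 kbps -> 2657.57 kbps (2 dp)

2657.57


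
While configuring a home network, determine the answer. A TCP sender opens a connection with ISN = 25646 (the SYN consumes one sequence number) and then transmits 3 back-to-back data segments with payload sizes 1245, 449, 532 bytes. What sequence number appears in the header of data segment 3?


The SYN occupies sequence number ISN = 25646, so the first data byte is ISN + 1 = 25647.
SEQ of data segment i = (ISN + 1) + sum of payload sizes of segments 1..i-1.
Segment 1: SEQ = 25647, payload = 1245 bytes
Segment 2: SEQ = 26892, payload = 449 bytes
Segment 3: SEQ = 27341, payload = 532 bytes
SEQ of segment 3 = 25647 + 1245 + 449 = 27341

27341


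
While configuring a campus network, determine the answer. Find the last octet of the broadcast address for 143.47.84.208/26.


Given: IP = 143.47.84.208, prefix = /26
Host bits = 32 - 26 = 6
Network last octet = 208 AND mask = 192
Host part size = 2^6 - 1 = 63
Broadcast last octet = 192 OR 63 = 255

255


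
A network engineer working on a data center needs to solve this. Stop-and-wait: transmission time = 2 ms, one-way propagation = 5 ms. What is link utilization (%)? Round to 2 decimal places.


Given: Ttrans = 2 ms, Tprop = 5 ms
RTT = 2 * Tprop = 2 * 5 = 10 ms
U = Ttrans / (Ttrans + RTT)
U = 2 / (2 + 10)
U = 2 / 12 = 0.166667
U% = 16.67%

16.67


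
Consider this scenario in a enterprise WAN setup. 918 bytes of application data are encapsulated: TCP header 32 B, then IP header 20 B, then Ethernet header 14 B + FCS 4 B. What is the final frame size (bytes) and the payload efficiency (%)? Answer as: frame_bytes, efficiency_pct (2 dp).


TCP segment = 918 + 32 = 950 B
IP packet = 950 + 20 = 970 B
Ethernet frame = 970 + 14 + 4 = 988 B
Efficiency = app / frame = 918 / 988 = 0.929150 = 92.9150% -> 92.91% (2 dp)

988, 92.91


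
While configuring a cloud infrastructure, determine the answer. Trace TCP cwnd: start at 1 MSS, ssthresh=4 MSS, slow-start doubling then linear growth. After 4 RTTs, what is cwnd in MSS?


RTT 0: cwnd = 1 MSS (initial)
RTT 1: cwnd = 2 MSS (slow start, doubled)
RTT 2: cwnd = 4 MSS (slow start, doubled)
RTT 3: cwnd = 5 MSS (congestion avoidance, +1)
RTT 4: cwnd = 6 MSS (congestion avoidance, +1)

6


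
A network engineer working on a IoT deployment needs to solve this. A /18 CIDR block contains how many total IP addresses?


Given: CIDR prefix /18
Host bits = 32 - 18 = 14
Total addresses = 2^14 = 16384

16384


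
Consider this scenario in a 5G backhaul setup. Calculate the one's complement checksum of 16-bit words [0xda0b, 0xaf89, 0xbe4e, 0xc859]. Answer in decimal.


Given words: [0xda0b, 0xaf89, 0xbe4e, 0xc859]
Step 1: Sum all words
Raw sum = 55819 + 44937 + 48718 + 51289 = 200763
Step 2: Fold carry: (4155 + 3) = 4158
One's complement = ~4158 & 0xFFFF = 61377

61377


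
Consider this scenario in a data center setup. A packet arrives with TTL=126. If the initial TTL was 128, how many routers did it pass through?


Given: initial TTL = 128, received TTL = 126
Hops = initial TTL - received TTL
Hops = 128 - 126 = 2

2


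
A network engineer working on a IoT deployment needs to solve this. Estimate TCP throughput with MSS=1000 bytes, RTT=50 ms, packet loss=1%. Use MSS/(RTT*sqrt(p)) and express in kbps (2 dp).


Given: MSS = 1000 bytes, RTT = 50 ms, loss = 1%
RTT in seconds = 50 / 1000 = 0.05
Loss rate = 1% = 0.01
sqrt(loss) = sqrt(0.01) = 0.1
Throughput (bytes/s) = 1000 / (0.05 * 0.1) = 200000.0000
Throughput (kbps) = 200000.0000 * 8 / 1000 = 1600.000000 -> 1600.00 kbps (2 dp)

1600.00


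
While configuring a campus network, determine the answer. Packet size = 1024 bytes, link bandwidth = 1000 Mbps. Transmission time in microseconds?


Given: packet = 1024 bytes, bandwidth = 1000 Mbps
Packet in bits = 1024 * 8 = 8192 bits
Bandwidth = 1000 * 10^6 = 1000000000 bps
Time = 8192 / 1000000000 seconds
Time in us = 8192 * 10^6 / 1000000000 = 8.192

8.192


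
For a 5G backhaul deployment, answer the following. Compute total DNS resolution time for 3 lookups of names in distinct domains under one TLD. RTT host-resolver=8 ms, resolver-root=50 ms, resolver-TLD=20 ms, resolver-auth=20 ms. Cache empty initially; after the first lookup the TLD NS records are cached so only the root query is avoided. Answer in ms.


Lookup 1 (cold cache): local + root + TLD + auth = 8 + 50 + 20 + 20 = 98 ms
Lookups 2..3 (TLD NS cached -> skip root; new domain -> still ask TLD and auth): local + TLD + auth = 8 + 20 + 20 = 48 ms each
Remaining 2 lookups: 2 * 48 = 96 ms
Total = 98 + 96 = 194 ms

194


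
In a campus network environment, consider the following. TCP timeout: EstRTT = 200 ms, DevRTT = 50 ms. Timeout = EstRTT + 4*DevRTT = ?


Given: EstRTT = 200 ms, DevRTT = 50 ms
Timeout = EstRTT + 4 * DevRTT
4 * DevRTT = 4 * 50 = 200
Timeout = 200 + 200 = 400 ms

400


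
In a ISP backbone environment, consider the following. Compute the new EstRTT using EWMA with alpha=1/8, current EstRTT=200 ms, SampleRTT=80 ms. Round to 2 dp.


Given: EstRTT = 200 ms, SampleRTT = 80 ms, alpha = 1/8
New EstRTT = (1 - alpha) * EstRTT + alpha * SampleRTT
(7/8) * 200 = 175
(1/8) * 80 = 10
New EstRTT = 175 + 10 = 185 ms -> 185.00 ms (2 dp)

185.00


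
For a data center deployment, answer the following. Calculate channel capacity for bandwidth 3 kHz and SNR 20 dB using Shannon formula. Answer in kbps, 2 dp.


Given: B = 3 kHz, SNR = 20 dB
SNR linear = 10^(20/10) = 100
1 + SNR = 101
log2(101) = 6.6582114828
C = 3 * 1000 * 6.6582114828 = 19974.6344 bps
C = 19.974634 kbps -> 19.97 kbps (2 dp)

19.97


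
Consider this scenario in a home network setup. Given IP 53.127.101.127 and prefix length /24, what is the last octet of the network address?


Given: IP = 53.127.101.127, prefix = /24
Subnet mask = 255.255.255.0
Last octet of IP: 127
Last octet of mask: 0
Network last octet = 127 AND 0 = 0

0


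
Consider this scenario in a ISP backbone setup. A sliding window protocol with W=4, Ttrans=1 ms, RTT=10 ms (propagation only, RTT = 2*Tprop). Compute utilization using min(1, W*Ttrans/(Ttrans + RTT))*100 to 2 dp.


Given: W = 4, Ttrans = 1 ms, RTT = 10 ms (= 2 * Tprop, Tprop = 5 ms)
Cycle time = Ttrans + RTT = 1 + 10 = 11 ms (first packet sent until its ACK returns)
W * Ttrans = 4 * 1 = 4 ms of sending per cycle
W * Ttrans / (Ttrans + RTT) = 4 / 11 = 0.363636
U = min(1, 0.363636) = 0.363636
U% = 36.36%

36.36


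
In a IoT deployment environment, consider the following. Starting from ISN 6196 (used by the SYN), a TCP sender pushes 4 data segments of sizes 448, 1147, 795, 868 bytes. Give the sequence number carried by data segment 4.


The SYN occupies sequence number ISN = 6196, so the first data byte is ISN + 1 = 6197.
SEQ of data segment i = (ISN + 1) + sum of payload sizes of segments 1..i-1.
Segment 1: SEQ = 6197, payload = 448 bytes
Segment 2: SEQ = 6645, payload = 1147 bytes
Segment 3: SEQ = 7792, payload = 795 bytes
Segment 4: SEQ = 8587, payload = 868 bytes
SEQ of segment 4 = 6197 + 448 + 1147 + 795 = 8587

8587


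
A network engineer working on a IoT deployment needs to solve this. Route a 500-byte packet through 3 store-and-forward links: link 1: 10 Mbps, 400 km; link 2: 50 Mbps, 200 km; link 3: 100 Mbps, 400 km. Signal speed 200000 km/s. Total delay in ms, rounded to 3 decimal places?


Packet = 500 bytes = 4000 bits. Store-and-forward: sum (t_trans + t_prop) per link.
Link 1: t_trans = 4000/(10*10^6) s = 0.4000 ms; t_prop = 400/200000 s = 2.0000 ms; subtotal = 2.4000 ms
Link 2: t_trans = 4000/(50*10^6) s = 0.0800 ms; t_prop = 200/200000 s = 1.0000 ms; subtotal = 1.0800 ms
Link 3: t_trans = 4000/(100*10^6) s = 0.0400 ms; t_prop = 400/200000 s = 2.0000 ms; subtotal = 2.0400 ms
End-to-end = 2.4000 + 1.0800 + 2.0400 = 5.5200 ms -> 5.520 ms (3 dp)

5.520


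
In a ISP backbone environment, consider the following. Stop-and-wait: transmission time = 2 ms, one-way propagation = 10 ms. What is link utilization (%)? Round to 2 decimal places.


Given: Ttrans = 2 ms, Tprop = 10 ms
RTT = 2 * Tprop = 2 * 10 = 20 ms
U = Ttrans / (Ttrans + RTT)
U = 2 / (2 + 20)
U = 2 / 22 = 0.090909
U% = 9.09%

9.09


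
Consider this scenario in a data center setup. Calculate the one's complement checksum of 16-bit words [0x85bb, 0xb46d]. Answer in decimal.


Given words: [0x85bb, 0xb46d]
Step 1: Sum all words
Raw sum = 34235 + 46189 = 80424
Step 2: Fold carry: (14888 + 1) = 14889
One's complement = ~14889 & 0xFFFF = 50646

50646


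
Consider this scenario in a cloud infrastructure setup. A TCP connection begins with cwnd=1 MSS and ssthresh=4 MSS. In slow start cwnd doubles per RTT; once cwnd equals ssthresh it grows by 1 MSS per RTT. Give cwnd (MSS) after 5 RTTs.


RTT 0: cwnd = 1 MSS (initial)
RTT 1: cwnd = 2 MSS (slow start, doubled)
RTT 2: cwnd = 4 MSS (slow start, doubled)
RTT 3: cwnd = 5 MSS (congestion avoidance, +1)
RTT 4: cwnd = 6 MSS (congestion avoidance, +1)
RTT 5: cwnd = 7 MSS (congestion avoidance, +1)

7


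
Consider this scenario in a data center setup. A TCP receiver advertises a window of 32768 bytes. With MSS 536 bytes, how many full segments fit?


Given: RWND = 32768 bytes, MSS = 536 bytes
Full segments = floor(RWND / MSS)
Full segments = floor(32768 / 536)
Full segments = floor(61.1343) = 61

61


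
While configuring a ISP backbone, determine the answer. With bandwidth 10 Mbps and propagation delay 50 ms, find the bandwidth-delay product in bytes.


Given: bandwidth = 10 Mbps, delay = 50 ms
BDP in bits = 10 * 10^6 * 50 / 1000
BDP in bits = 500000
BDP in bytes = 500000 / 8 = 62500

62500


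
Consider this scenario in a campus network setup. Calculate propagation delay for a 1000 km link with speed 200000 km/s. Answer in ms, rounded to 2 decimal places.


Given: distance = 1000 km, speed = 200000 km/s
Delay = distance / speed = 1000 / 200000 seconds
Delay in ms = 1000 * 1000 / 200000
Delay = 5.0000 ms
Rounded to 2 dp = 5.00 ms

5.00


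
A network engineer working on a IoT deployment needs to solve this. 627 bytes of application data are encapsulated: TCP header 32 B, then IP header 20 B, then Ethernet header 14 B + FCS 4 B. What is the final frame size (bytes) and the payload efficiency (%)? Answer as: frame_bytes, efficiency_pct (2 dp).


TCP segment = 627 + 32 = 659 B
IP packet = 659 + 20 = 679 B
Ethernet frame = 679 + 14 + 4 = 697 B
Efficiency = app / frame = 627 / 697 = 0.899570 = 89.9570% -> 89.96% (2 dp)

697, 89.96


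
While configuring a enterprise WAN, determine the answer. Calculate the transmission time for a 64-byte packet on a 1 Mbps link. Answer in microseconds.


Given: packet = 64 bytes, bandwidth = 1 Mbps
Packet in bits = 64 * 8 = 512 bits
Bandwidth = 1 * 10^6 = 1000000 bps
Time = 512 / 1000000 seconds
Time in us = 512 * 10^6 / 1000000 = 512

512


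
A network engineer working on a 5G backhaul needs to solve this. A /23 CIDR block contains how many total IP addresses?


Given: CIDR prefix /23
Host bits = 32 - 23 = 9
Total addresses = 2^9 = 512

512


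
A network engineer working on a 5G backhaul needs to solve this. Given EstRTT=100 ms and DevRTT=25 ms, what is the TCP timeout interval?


Given: EstRTT = 100 ms, DevRTT = 25 ms
Timeout = EstRTT + 4 * DevRTT
4 * DevRTT = 4 * 25 = 100
Timeout = 100 + 100 = 200 ms

200


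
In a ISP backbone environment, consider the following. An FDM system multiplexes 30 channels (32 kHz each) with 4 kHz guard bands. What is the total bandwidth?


Given: 30 channels, 32 kHz each, guard = 4 kHz
Channel bandwidth = 30 * 32 = 960 kHz
Guard bands = 29 gaps * 4 kHz = 116 kHz
Total = 960 + 116 = 1076 kHz

1076


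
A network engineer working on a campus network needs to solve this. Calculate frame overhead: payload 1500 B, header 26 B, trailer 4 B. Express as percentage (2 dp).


Given: payload = 1500 B, header = 26 B, trailer = 4 B
Overhead bytes = header + trailer = 26 + 4 = 30
Total frame = payload + overhead = 1500 + 30 = 1530
Overhead % = 30 / 1530 * 100 = 1.9608% -> 1.96% (2 dp)

1.96


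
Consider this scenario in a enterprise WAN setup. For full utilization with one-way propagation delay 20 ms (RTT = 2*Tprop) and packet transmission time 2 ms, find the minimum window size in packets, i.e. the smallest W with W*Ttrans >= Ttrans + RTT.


Given: Ttrans = 2 ms, RTT = 40 ms (= 2 * Tprop, Tprop = 20 ms)
Time until first ACK returns = Ttrans + RTT = 2 + 40 = 42 ms
Need W * Ttrans >= Ttrans + RTT  ->  W >= (Ttrans + RTT) / Ttrans
(Ttrans + RTT) / Ttrans = 42 / 2 = 21
W_min = ceil(21) = 21

21


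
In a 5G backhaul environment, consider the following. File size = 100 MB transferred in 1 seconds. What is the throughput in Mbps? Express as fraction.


Given: file = 100 MB, time = 1 s
File in Mb = 100 * 8 = 800 Mb
Throughput = 800 / 1 Mbps
Throughput = 800 Mbps

800


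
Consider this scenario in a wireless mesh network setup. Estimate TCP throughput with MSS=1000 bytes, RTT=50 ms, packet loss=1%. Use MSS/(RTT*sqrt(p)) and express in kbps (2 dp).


Given: MSS = 1000 bytes, RTT = 50 ms, loss = 1%
RTT in seconds = 50 / 1000 = 0.05
Loss rate = 1% = 0.01
sqrt(loss) = sqrt(0.01) = 0.1
Throughput (bytes/s) = 1000 / (0.05 * 0.1) = 200000.0000
Throughput (kbps) = 200000.0000 * 8 / 1000 = 1600.000000 -> 1600.00 kbps (2 dp)

1600.00


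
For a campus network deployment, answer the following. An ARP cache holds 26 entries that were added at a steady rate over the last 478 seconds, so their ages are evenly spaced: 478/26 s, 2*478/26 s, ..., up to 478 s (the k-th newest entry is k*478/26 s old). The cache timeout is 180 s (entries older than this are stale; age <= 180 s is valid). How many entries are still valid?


Ages are k * 478/26 s for k = 1..26 (spacing = 18.3846 s).
Entry k is valid iff k * 478/26 <= 180 iff k <= 26 * 180 / 478 = 9.7908
n_valid = floor(9.7908) = 9
(n_stale = 26 - 9 = 17)

9


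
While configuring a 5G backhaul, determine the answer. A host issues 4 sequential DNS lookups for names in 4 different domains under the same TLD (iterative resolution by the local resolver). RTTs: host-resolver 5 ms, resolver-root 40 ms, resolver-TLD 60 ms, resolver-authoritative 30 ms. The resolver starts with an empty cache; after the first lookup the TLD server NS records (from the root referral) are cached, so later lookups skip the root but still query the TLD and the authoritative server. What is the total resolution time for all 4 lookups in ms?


Lookup 1 (cold cache): local + root + TLD + auth = 5 + 40 + 60 + 30 = 135 ms
Lookups 2..4 (TLD NS cached -> skip root; new domain -> still ask TLD and auth): local + TLD + auth = 5 + 60 + 30 = 95 ms each
Remaining 3 lookups: 3 * 95 = 285 ms
Total = 135 + 285 = 420 ms

420


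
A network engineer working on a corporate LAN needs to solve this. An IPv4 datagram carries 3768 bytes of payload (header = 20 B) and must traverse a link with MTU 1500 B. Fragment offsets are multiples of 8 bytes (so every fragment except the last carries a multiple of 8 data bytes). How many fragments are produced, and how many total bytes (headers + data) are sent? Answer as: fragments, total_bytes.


Max data per non-final fragment = floor((MTU - header)/8)*8 = floor((1500 - 20)/8)*8 = floor(1480/8)*8 = 1480 B
Final fragment needs no 8-byte alignment: it can carry up to MTU - header = 1480 B
Non-final fragments needed = ceil((payload - 1480) / 1480) = ceil(2288/1480) = ceil(1.5459) = 2
Number of fragments = 2 + 1 = 3
Fragment sizes (data): 2 * 1480 B + 808 B (last, 808 <= 1480 OK)
Total bytes sent = payload + n_frags * header = 3768 + 3*20 = 3768 + 60 = 3828 B

3, 3828


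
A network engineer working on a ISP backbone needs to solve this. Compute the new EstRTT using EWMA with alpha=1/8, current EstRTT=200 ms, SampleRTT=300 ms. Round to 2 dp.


Given: EstRTT = 200 ms, SampleRTT = 300 ms, alpha = 1/8
New EstRTT = (1 - alpha) * EstRTT + alpha * SampleRTT
(7/8) * 200 = 175
(1/8) * 300 = 37.5
New EstRTT = 175 + 37.5 = 212.5 ms -> 212.50 ms (2 dp)

212.50


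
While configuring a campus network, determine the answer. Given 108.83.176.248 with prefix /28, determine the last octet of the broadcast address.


Given: IP = 108.83.176.248, prefix = /28
Host bits = 32 - 28 = 4
Network last octet = 248 AND mask = 240
Host part size = 2^4 - 1 = 15
Broadcast last octet = 240 OR 15 = 255

255


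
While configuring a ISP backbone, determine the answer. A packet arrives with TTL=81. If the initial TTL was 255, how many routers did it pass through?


Given: initial TTL = 255, received TTL = 81
Hops = initial TTL - received TTL
Hops = 255 - 81 = 174

174


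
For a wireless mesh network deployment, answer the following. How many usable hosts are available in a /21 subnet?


Given: subnet mask /21
Host bits = 32 - 21 = 11
Total addresses = 2^11 = 2048
Usable hosts = 2048 - 2 (network + broadcast) = 2046

2046


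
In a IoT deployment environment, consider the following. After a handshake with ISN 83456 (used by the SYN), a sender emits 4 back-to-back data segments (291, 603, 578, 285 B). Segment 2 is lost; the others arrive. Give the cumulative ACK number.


SYN uses sequence number 83456; first data byte = ISN + 1 = 83457.
Segment 1: SEQ = 83457, len = 291 B, covers [83457, 83747]
Segment 2: SEQ = 83748, len = 603 B, covers [83748, 84350] [LOST]
Segment 3: SEQ = 84351, len = 578 B, covers [84351, 84928]
Segment 4: SEQ = 84929, len = 285 B, covers [84929, 85213]
In-order data received: bytes [83457, 83747] (segments 1..1).
Segment 2 missing -> gap begins at byte 83748; later segments buffered out of order.
Cumulative ACK = next expected in-order byte = 83457 + 291 = 83748

83748


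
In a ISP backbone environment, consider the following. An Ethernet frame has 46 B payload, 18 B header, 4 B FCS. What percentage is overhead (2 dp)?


Given: payload = 46 B, header = 18 B, trailer = 4 B
Overhead bytes = header + trailer = 18 + 4 = 22
Total frame = payload + overhead = 46 + 22 = 68
Overhead % = 22 / 68 * 100 = 32.3529% -> 32.35% (2 dp)

32.35


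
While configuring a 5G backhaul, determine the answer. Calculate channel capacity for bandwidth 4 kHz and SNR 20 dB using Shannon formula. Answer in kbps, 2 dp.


Given: B = 4 kHz, SNR = 20 dB
SNR linear = 10^(20/10) = 100
1 + SNR = 101
log2(101) = 6.6582114828
C = 4 * 1000 * 6.6582114828 = 26632.8459 bps
C = 26.632846 kbps -> 26.63 kbps (2 dp)

26.63


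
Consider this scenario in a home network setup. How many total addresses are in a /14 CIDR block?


Given: CIDR prefix /14
Host bits = 32 - 14 = 18
Total addresses = 2^18 = 262144

262144


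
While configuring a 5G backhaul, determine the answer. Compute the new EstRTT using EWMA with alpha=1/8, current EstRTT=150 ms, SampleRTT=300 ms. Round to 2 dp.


Given: EstRTT = 150 ms, SampleRTT = 300 ms, alpha = 1/8
New EstRTT = (1 - alpha) * EstRTT + alpha * SampleRTT
(7/8) * 150 = 131.25
(1/8) * 300 = 37.5
New EstRTT = 131.25 + 37.5 = 168.75 ms -> 168.75 ms (2 dp)

168.75


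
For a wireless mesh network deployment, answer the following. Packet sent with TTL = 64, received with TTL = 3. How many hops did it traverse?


Given: initial TTL = 64, received TTL = 3
Hops = initial TTL - received TTL
Hops = 64 - 3 = 61

61


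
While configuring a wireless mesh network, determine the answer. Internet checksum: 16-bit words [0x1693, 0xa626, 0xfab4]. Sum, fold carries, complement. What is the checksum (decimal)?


Given words: [0x1693, 0xa626, 0xfab4]
Step 1: Sum all words
Raw sum = 5779 + 42534 + 64180 = 112493
Step 2: Fold carry: (46957 + 1) = 46958
One's complement = ~46958 & 0xFFFF = 18577

18577


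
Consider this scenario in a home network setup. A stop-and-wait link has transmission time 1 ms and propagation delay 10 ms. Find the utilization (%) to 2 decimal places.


Given: Ttrans = 1 ms, Tprop = 10 ms
RTT = 2 * Tprop = 2 * 10 = 20 ms
U = Ttrans / (Ttrans + RTT)
U = 1 / (1 + 20)
U = 1 / 21 = 0.047619
U% = 4.76%

4.76


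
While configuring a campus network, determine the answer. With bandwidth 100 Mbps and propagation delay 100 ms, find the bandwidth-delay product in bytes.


Given: bandwidth = 100 Mbps, delay = 100 ms
BDP in bits = 100 * 10^6 * 100 / 1000
BDP in bits = 10000000
BDP in bytes = 10000000 / 8 = 1250000

1250000


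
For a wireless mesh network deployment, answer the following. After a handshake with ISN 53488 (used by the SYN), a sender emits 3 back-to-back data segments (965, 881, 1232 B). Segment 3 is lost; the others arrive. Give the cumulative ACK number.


SYN uses sequence number 53488; first data byte = ISN + 1 = 53489.
Segment 1: SEQ = 53489, len = 965 B, covers [53489, 54453]
Segment 2: SEQ = 54454, len = 881 B, covers [54454, 55334]
Segment 3: SEQ = 55335, len = 1232 B, covers [55335, 56566] [LOST]
In-order data received: bytes [53489, 55334] (segments 1..2).
Segment 3 missing -> gap begins at byte 55335.
Cumulative ACK = next expected in-order byte = 53489 + 965 + 881 = 55335

55335


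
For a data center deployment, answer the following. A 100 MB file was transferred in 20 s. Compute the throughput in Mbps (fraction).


Given: file = 100 MB, time = 20 s
File in Mb = 100 * 8 = 800 Mb
Throughput = 800 / 20 Mbps
Throughput = 40 Mbps

40


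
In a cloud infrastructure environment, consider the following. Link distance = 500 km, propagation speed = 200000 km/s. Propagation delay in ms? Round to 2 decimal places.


Given: distance = 500 km, speed = 200000 km/s
Delay = distance / speed = 500 / 200000 seconds
Delay in ms = 500 * 1000 / 200000
Delay = 2.5000 ms
Rounded to 2 dp = 2.50 ms

2.50


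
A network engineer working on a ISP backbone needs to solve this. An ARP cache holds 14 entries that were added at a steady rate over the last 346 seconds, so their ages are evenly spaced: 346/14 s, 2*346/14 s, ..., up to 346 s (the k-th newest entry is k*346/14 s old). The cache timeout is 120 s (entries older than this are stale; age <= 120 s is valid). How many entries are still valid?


Ages are k * 346/14 s for k = 1..14 (spacing = 24.7143 s).
Entry k is valid iff k * 346/14 <= 120 iff k <= 14 * 120 / 346 = 4.8555
n_valid = floor(4.8555) = 4
(n_stale = 14 - 4 = 10)

4


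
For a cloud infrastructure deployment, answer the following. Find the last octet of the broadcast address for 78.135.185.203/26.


Given: IP = 78.135.185.203, prefix = /26
Host bits = 32 - 26 = 6
Network last octet = 203 AND mask = 192
Host part size = 2^6 - 1 = 63
Broadcast last octet = 192 OR 63 = 255

255


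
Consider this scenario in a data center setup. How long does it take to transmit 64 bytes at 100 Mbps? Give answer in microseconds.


Given: packet = 64 bytes, bandwidth = 100 Mbps
Packet in bits = 64 * 8 = 512 bits
Bandwidth = 100 * 10^6 = 100000000 bps
Time = 512 / 100000000 seconds
Time in us = 512 * 10^6 / 100000000 = 5.12

5.12


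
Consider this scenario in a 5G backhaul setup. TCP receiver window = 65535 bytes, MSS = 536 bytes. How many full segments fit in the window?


Given: RWND = 65535 bytes, MSS = 536 bytes
Full segments = floor(RWND / MSS)
Full segments = floor(65535 / 536)
Full segments = floor(122.2668) = 122

122


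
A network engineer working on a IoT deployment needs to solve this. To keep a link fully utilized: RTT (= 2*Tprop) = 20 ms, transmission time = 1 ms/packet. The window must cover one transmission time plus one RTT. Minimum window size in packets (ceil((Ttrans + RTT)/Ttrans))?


Given: Ttrans = 1 ms, RTT = 20 ms (= 2 * Tprop, Tprop = 10 ms)
Time until first ACK returns = Ttrans + RTT = 1 + 20 = 21 ms
Need W * Ttrans >= Ttrans + RTT  ->  W >= (Ttrans + RTT) / Ttrans
(Ttrans + RTT) / Ttrans = 21 / 1 = 21
W_min = ceil(21) = 21

21


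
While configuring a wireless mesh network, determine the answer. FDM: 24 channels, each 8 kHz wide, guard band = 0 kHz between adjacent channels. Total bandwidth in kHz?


Given: 24 channels, 8 kHz each, guard = 0 kHz
Channel bandwidth = 24 * 8 = 192 kHz
Guard bands = 23 gaps * 0 kHz = 0 kHz
Total = 192 + 0 = 192 kHz

192


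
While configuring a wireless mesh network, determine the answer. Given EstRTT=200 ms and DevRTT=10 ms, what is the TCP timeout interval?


Given: EstRTT = 200 ms, DevRTT = 10 ms
Timeout = EstRTT + 4 * DevRTT
4 * DevRTT = 4 * 10 = 40
Timeout = 200 + 40 = 240 ms

240


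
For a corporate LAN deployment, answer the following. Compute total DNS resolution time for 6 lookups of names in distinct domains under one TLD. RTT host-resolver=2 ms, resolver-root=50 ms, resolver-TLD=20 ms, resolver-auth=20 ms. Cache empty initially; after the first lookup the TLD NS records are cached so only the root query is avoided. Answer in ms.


Lookup 1 (cold cache): local + root + TLD + auth = 2 + 50 + 20 + 20 = 92 ms
Lookups 2..6 (TLD NS cached -> skip root; new domain -> still ask TLD and auth): local + TLD + auth = 2 + 20 + 20 = 42 ms each
Remaining 5 lookups: 5 * 42 = 210 ms
Total = 92 + 210 = 302 ms

302


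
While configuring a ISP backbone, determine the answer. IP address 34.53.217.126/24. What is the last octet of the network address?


Given: IP = 34.53.217.126, prefix = /24
Subnet mask = 255.255.255.0
Last octet of IP: 126
Last octet of mask: 0
Network last octet = 126 AND 0 = 0

0


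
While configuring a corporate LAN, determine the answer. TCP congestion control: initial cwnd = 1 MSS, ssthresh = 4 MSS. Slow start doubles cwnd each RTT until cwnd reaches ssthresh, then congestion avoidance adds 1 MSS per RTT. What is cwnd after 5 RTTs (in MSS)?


RTT 0: cwnd = 1 MSS (initial)
RTT 1: cwnd = 2 MSS (slow start, doubled)
RTT 2: cwnd = 4 MSS (slow start, doubled)
RTT 3: cwnd = 5 MSS (congestion avoidance, +1)
RTT 4: cwnd = 6 MSS (congestion avoidance, +1)
RTT 5: cwnd = 7 MSS (congestion avoidance, +1)

7


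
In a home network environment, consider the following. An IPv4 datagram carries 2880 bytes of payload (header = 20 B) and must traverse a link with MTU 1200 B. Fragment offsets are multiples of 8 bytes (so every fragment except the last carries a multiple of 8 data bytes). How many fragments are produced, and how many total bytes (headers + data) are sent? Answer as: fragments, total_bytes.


Max data per non-final fragment = floor((MTU - header)/8)*8 = floor((1200 - 20)/8)*8 = floor(1180/8)*8 = 1176 B
Final fragment needs no 8-byte alignment: it can carry up to MTU - header = 1180 B
Non-final fragments needed = ceil((payload - 1180) / 1176) = ceil(1700/1176) = ceil(1.4456) = 2
Number of fragments = 2 + 1 = 3
Fragment sizes (data): 2 * 1176 B + 528 B (last, 528 <= 1180 OK)
Total bytes sent = payload + n_frags * header = 2880 + 3*20 = 2880 + 60 = 2940 B

3, 2940


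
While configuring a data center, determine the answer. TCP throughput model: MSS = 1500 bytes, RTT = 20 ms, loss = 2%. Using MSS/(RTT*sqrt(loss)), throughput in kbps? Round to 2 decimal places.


Given: MSS = 1500 bytes, RTT = 20 ms, loss = 2%
RTT in seconds = 20 / 1000 = 0.02
Loss rate = 2% = 0.02
sqrt(loss) = sqrt(0.02) = 0.141421356237
Throughput (bytes/s) = 1500 / (0.02 * 0.141421356237) = 530330.0859
Throughput (kbps) = 530330.0859 * 8 / 1000 = 4242.640687 -> 4242.64 kbps (2 dp)

4242.64


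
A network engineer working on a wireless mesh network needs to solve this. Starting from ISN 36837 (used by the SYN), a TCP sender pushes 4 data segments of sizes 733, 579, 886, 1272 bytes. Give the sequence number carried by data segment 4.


The SYN occupies sequence number ISN = 36837, so the first data byte is ISN + 1 = 36838.
SEQ of data segment i = (ISN + 1) + sum of payload sizes of segments 1..i-1.
Segment 1: SEQ = 36838, payload = 733 bytes
Segment 2: SEQ = 37571, payload = 579 bytes
Segment 3: SEQ = 38150, payload = 886 bytes
Segment 4: SEQ = 39036, payload = 1272 bytes
SEQ of segment 4 = 36838 + 733 + 579 + 886 = 39036

39036


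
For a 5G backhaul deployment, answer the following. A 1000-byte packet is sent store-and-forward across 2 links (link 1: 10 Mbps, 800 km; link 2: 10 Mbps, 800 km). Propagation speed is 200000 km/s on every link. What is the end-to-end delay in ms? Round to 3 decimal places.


Packet = 1000 bytes = 8000 bits. Store-and-forward: sum (t_trans + t_prop) per link.
Link 1: t_trans = 8000/(10*10^6) s = 0.8000 ms; t_prop = 800/200000 s = 4.0000 ms; subtotal = 4.8000 ms
Link 2: t_trans = 8000/(10*10^6) s = 0.8000 ms; t_prop = 800/200000 s = 4.0000 ms; subtotal = 4.8000 ms
End-to-end = 4.8000 + 4.8000 = 9.6000 ms -> 9.600 ms (3 dp)

9.600


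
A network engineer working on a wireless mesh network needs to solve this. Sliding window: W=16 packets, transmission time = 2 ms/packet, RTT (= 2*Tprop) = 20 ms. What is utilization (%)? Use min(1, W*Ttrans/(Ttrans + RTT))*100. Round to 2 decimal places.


Given: W = 16, Ttrans = 2 ms, RTT = 20 ms (= 2 * Tprop, Tprop = 10 ms)
Cycle time = Ttrans + RTT = 2 + 20 = 22 ms (first packet sent until its ACK returns)
W * Ttrans = 16 * 2 = 32 ms of sending per cycle
W * Ttrans / (Ttrans + RTT) = 32 / 22 = 1.454545
U = min(1, 1.454545) = 1.000000
U% = 100.00%

100.00


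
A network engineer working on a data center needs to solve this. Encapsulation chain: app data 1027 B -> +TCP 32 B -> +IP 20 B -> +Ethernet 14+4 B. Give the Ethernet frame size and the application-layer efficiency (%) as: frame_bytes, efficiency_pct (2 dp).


TCP segment = 1027 + 32 = 1059 B
IP packet = 1059 + 20 = 1079 B
Ethernet frame = 1079 + 14 + 4 = 1097 B
Efficiency = app / frame = 1027 / 1097 = 0.936190 = 93.6190% -> 93.62% (2 dp)

1097, 93.62


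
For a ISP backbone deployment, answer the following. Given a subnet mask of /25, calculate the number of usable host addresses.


Given: subnet mask /25
Host bits = 32 - 25 = 7
Total addresses = 2^7 = 128
Usable hosts = 128 - 2 (network + broadcast) = 126

126


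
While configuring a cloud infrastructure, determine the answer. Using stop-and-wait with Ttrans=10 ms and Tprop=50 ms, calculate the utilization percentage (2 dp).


Given: Ttrans = 10 ms, Tprop = 50 ms
RTT = 2 * Tprop = 2 * 50 = 100 ms
U = Ttrans / (Ttrans + RTT)
U = 10 / (10 + 100)
U = 10 / 110 = 0.090909
U% = 9.09%

9.09


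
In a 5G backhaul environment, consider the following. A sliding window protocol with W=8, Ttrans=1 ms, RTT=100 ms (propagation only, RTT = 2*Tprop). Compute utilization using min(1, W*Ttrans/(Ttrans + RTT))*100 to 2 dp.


Given: W = 8, Ttrans = 1 ms, RTT = 100 ms (= 2 * Tprop, Tprop = 50 ms)
Cycle time = Ttrans + RTT = 1 + 100 = 101 ms (first packet sent until its ACK returns)
W * Ttrans = 8 * 1 = 8 ms of sending per cycle
W * Ttrans / (Ttrans + RTT) = 8 / 101 = 0.079208
U = min(1, 0.079208) = 0.079208
U% = 7.92%

7.92


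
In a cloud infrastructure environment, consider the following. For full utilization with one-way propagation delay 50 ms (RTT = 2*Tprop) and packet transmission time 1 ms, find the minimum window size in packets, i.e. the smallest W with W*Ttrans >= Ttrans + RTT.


Given: Ttrans = 1 ms, RTT = 100 ms (= 2 * Tprop, Tprop = 50 ms)
Time until first ACK returns = Ttrans + RTT = 1 + 100 = 101 ms
Need W * Ttrans >= Ttrans + RTT  ->  W >= (Ttrans + RTT) / Ttrans
(Ttrans + RTT) / Ttrans = 101 / 1 = 101
W_min = ceil(101) = 101

101


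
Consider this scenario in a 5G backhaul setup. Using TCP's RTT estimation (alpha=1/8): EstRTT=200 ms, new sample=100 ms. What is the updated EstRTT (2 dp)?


Given: EstRTT = 200 ms, SampleRTT = 100 ms, alpha = 1/8
New EstRTT = (1 - alpha) * EstRTT + alpha * SampleRTT
(7/8) * 200 = 175
(1/8) * 100 = 12.5
New EstRTT = 175 + 12.5 = 187.5 ms -> 187.50 ms (2 dp)

187.50


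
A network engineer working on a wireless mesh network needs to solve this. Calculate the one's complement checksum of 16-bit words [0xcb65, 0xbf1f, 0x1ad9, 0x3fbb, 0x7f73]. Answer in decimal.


Given words: [0xcb65, 0xbf1f, 0x1ad9, 0x3fbb, 0x7f73]
Step 1: Sum all words
Raw sum = 52069 + 48927 + 6873 + 16315 + 32627 = 156811
Step 2: Fold carry: (25739 + 2) = 25741
One's complement = ~25741 & 0xFFFF = 39794

39794


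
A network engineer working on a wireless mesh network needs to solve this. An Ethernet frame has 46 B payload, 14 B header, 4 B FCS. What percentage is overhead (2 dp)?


Given: payload = 46 B, header = 14 B, trailer = 4 B
Overhead bytes = header + trailer = 14 + 4 = 18
Total frame = payload + overhead = 46 + 18 = 64
Overhead % = 18 / 64 * 100 = 28.1250% -> 28.13% (2 dp)

28.13


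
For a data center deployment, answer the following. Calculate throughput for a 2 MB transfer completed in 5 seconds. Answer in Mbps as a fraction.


Given: file = 2 MB, time = 5 s
File in Mb = 2 * 8 = 16 Mb
Throughput = 16 / 5 Mbps
Throughput = 16/5 Mbps

16/5


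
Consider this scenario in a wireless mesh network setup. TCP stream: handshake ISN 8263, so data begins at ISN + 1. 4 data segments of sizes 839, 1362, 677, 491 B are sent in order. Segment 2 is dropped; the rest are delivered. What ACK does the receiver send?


SYN uses sequence number 8263; first data byte = ISN + 1 = 8264.
Segment 1: SEQ = 8264, len = 839 B, covers [8264, 9102]
Segment 2: SEQ = 9103, len = 1362 B, covers [9103, 10464] [LOST]
Segment 3: SEQ = 10465, len = 677 B, covers [10465, 11141]
Segment 4: SEQ = 11142, len = 491 B, covers [11142, 11632]
In-order data received: bytes [8264, 9102] (segments 1..1).
Segment 2 missing -> gap begins at byte 9103; later segments buffered out of order.
Cumulative ACK = next expected in-order byte = 8264 + 839 = 9103

9103


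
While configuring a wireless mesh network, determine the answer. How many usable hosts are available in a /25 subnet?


Given: subnet mask /25
Host bits = 32 - 25 = 7
Total addresses = 2^7 = 128
Usable hosts = 128 - 2 (network + broadcast) = 126

126


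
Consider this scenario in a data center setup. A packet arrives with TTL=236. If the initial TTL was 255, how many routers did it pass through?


Given: initial TTL = 255, received TTL = 236
Hops = initial TTL - received TTL
Hops = 255 - 236 = 19

19


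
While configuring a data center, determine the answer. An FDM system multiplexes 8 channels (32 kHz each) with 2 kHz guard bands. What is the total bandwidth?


Given: 8 channels, 32 kHz each, guard = 2 kHz
Channel bandwidth = 8 * 32 = 256 kHz
Guard bands = 7 gaps * 2 kHz = 14 kHz
Total = 256 + 14 = 270 kHz

270


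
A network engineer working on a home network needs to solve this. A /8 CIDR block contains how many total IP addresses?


Given: CIDR prefix /8
Host bits = 32 - 8 = 24
Total addresses = 2^24 = 16777216

16777216


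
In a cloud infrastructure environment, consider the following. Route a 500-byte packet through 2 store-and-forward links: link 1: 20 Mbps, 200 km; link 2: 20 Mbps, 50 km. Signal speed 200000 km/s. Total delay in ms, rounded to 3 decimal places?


Packet = 500 bytes = 4000 bits. Store-and-forward: sum (t_trans + t_prop) per link.
Link 1: t_trans = 4000/(20*10^6) s = 0.2000 ms; t_prop = 200/200000 s = 1.0000 ms; subtotal = 1.2000 ms
Link 2: t_trans = 4000/(20*10^6) s = 0.2000 ms; t_prop = 50/200000 s = 0.2500 ms; subtotal = 0.4500 ms
End-to-end = 1.2000 + 0.4500 = 1.6500 ms -> 1.650 ms (3 dp)

1.650


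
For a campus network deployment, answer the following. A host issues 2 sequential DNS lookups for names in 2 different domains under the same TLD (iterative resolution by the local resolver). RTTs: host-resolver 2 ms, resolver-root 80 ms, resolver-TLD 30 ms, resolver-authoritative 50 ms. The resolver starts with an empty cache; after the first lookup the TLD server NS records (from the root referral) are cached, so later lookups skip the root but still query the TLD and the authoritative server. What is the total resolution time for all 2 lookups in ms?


Lookup 1 (cold cache): local + root + TLD + auth = 2 + 80 + 30 + 50 = 162 ms
Lookups 2..2 (TLD NS cached -> skip root; new domain -> still ask TLD and auth): local + TLD + auth = 2 + 30 + 50 = 82 ms each
Remaining 1 lookups: 1 * 82 = 82 ms
Total = 162 + 82 = 244 ms

244


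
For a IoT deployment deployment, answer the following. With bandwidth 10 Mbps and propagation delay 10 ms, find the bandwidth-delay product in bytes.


Given: bandwidth = 10 Mbps, delay = 10 ms
BDP in bits = 10 * 10^6 * 10 / 1000
BDP in bits = 100000
BDP in bytes = 100000 / 8 = 12500

12500


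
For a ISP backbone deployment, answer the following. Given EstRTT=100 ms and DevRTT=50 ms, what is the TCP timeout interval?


Given: EstRTT = 100 ms, DevRTT = 50 ms
Timeout = EstRTT + 4 * DevRTT
4 * DevRTT = 4 * 50 = 200
Timeout = 100 + 200 = 300 ms

300


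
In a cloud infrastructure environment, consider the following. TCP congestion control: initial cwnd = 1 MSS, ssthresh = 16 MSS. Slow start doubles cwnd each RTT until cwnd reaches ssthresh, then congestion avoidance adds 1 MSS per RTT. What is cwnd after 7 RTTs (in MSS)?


RTT 0: cwnd = 1 MSS (initial)
RTT 1: cwnd = 2 MSS (slow start, doubled)
RTT 2: cwnd = 4 MSS (slow start, doubled)
RTT 3: cwnd = 8 MSS (slow start, doubled)
RTT 4: cwnd = 16 MSS (slow start, doubled)
RTT 5: cwnd = 17 MSS (congestion avoidance, +1)
RTT 6: cwnd = 18 MSS (congestion avoidance, +1)
RTT 7: cwnd = 19 MSS (congestion avoidance, +1)

19
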